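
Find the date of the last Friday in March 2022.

The first Friday of March 2022 is March 4.
March 2022 has 31 days. Adding weeks: 4, 11, 18, 25 — the last one ≤ 31 is the 25th.

2022-03-25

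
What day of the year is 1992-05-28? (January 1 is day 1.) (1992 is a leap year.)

149

Days in months before May: 31 + 29 + 31 + 30 = 121.
Plus 28 days into May → day 149.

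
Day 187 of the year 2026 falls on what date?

January has 31 days (187 − 31 = 156 remain).
February has 28 days (156 − 28 = 128 remain).
March has 31 days (128 − 31 = 97 remain).
April has 30 days (97 − 30 = 67 remain).
May has 31 days (67 − 31 = 36 remain).
June has 30 days (36 − 30 = 6 remain).
6 into July → July 6.

July 6, 2026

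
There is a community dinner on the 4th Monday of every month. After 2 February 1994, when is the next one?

28 February 1994

February 1994 starts on a Tuesday; its first Monday is the 7th, so the 4th Monday is the 28th — 28 February 1994.
28 February 1994 is after 2 February 1994, so that is the next one.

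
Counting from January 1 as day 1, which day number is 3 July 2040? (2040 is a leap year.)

185

Days in months before July: 31 + 29 + 31 + 30 + 31 + 30 = 182.
Plus 3 days into July → day 185.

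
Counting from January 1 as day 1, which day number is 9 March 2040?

69

Days in months before March: 31 + 29 = 60.
Plus 9 days into March → day 69.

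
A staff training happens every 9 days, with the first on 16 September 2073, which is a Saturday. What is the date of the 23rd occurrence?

2 April 2074

The 23rd occurrence is 22 intervals after the first: 22 × 9 = 198 days after 16 September 2073.
September has 30 days — 14 days to the end of September leaves 184.
October has 31 days (153 left).
November has 30 days (123 left).
December has 31 days (92 left).
January has 31 days (61 left).
February has 28 days (33 left).
March has 31 days (2 left).
2 days into April → 2 April 2074.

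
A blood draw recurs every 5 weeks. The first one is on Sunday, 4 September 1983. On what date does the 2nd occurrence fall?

The 2nd occurrence is 1 interval after the first: 1 × 35 = 35 days after 4 September 1983.
September has 30 days — 26 days to the end of September leaves 9.
9 days into October → 9 October 1983.

9 October 1983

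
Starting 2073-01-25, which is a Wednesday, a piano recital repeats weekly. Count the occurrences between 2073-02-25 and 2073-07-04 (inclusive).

18

Occurrences land 7·i days after 2073-01-25 for i = 0, 1, 2, …
2073-02-25 is 31 days after the start; 31 ÷ 7 = 4 remainder 3; since the remainder is 3, round up to i = 5. First occurrence in the window: #6 on 2073-03-01 (5×7 = 35 days in).
2073-07-04 is 160 days after the start; 160 ÷ 7 = 22 remainder 6. Last occurrence in the window: #23 on 2073-06-28.
Occurrences #6 through #23: 18 in total.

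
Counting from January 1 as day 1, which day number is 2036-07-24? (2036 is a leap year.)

Days in months before July: 31 + 29 + 31 + 30 + 31 + 30 = 182.
Plus 24 days into July → day 206.

206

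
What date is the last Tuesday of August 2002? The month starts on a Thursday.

2002-08-27

August 2002 begins on a Thursday, so the first Tuesday is August 6 (5 days later).
August 2002 has 31 days. Adding weeks: 6, 13, 20, 27 — the last one ≤ 31 is the 27th.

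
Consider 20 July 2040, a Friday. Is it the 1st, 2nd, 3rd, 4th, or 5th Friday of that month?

Day 20 falls in week ⌈20/7⌉ of the month.
Days 1–7 hold the 1st Friday, 8–14 the 2nd, 15–21 the 3rd, 22–28 the 4th, 29–31 the 5th.
20 is in the range for the 3rd.

3rd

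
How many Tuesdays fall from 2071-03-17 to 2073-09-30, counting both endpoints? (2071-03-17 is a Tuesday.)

2071-03-17 is a Tuesday; the first Tuesday on or after it is 2071-03-17.
From 2071-03-17 to 2073-09-30: 289 + 366 + 273 = 928 days (rest of 2071, 2072, to 2073-09-30 in 2073).
928 ÷ 7 = 132 full weeks with remainder 4, so 132 more Tuesdays after the first → 133.

133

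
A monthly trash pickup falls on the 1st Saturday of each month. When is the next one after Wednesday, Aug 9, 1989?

Sep 2, 1989

Aug 1989 starts on a Tuesday, so its 1st Saturday is Aug 5, 1989 (4 days in).
That is not after Aug 9, 1989, so look at Sep 1989.
Sep 1989 starts on a Friday, so its 1st Saturday is Sep 2, 1989 (1 day in).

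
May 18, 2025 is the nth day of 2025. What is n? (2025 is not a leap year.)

138

Days in months before May: 31 + 28 + 31 + 30 = 120.
Plus 18 days into May → day 138.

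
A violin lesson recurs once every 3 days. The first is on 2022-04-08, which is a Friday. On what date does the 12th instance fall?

2022-05-11

The 12th occurrence is 11 intervals after the first: 11 × 3 = 33 days after 2022-04-08.
April has 30 days — 22 days to the end of April leaves 11.
11 days into May → 2022-05-11.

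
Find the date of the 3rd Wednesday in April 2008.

2008-04-16

The first Wednesday of April 2008 is April 2.
The 3rd Wednesday is 2 weeks later: 2 + 14 = 16.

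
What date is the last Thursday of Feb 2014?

Feb 2014 begins on a Saturday, so the first Thursday is Feb 6 (5 days later).
Feb 2014 has 28 days. Adding weeks: 6, 13, 20, 27 — the last one ≤ 28 is the 27th.

Feb 27, 2014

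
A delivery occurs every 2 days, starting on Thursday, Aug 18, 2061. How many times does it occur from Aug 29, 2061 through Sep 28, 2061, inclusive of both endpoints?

15

Occurrences land 2·i days after Aug 18, 2061 for i = 0, 1, 2, …
Aug 29, 2061 is 11 days after the start; 11 ÷ 2 = 5 remainder 1; since the remainder is 1, round up to i = 6. First occurrence in the window: #7 on Aug 30, 2061 (6×2 = 12 days in).
Sep 28, 2061 is 41 days after the start; 41 ÷ 2 = 20 remainder 1. Last occurrence in the window: #21 on Sep 27, 2061.
Occurrences #7 through #21: 15 in total.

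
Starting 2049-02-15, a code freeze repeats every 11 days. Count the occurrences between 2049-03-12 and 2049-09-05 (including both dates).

Occurrences land 11·i days after 2049-02-15 for i = 0, 1, 2, …
2049-03-12 is 25 days after the start; 25 ÷ 11 = 2 remainder 3; since the remainder is 3, round up to i = 3. First occurrence in the window: #4 on 2049-03-20 (3×11 = 33 days in).
2049-09-05 is 202 days after the start; 202 ÷ 11 = 18 remainder 4. Last occurrence in the window: #19 on 2049-09-01.
Occurrences #4 through #19: 16 in total.

16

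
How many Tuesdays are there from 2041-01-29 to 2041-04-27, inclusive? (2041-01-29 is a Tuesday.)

2041-01-29 is a Tuesday; the first Tuesday on or after it is 2041-01-29.
From 2041-01-29 to 2041-04-27: 2 + 28 + 31 + 27 = 88 days (rest of January, February, March, April).
88 ÷ 7 = 12 full weeks with remainder 4, so 12 more Tuesdays after the first → 13.

13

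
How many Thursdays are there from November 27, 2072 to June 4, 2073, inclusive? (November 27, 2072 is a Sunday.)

November 27, 2072 is a Sunday; the first Thursday on or after it is December 1, 2072 (4 days later).
From December 1, 2072 to June 4, 2073: 30 + 31 + 28 + 31 + 30 + 31 + 4 = 185 days (rest of December, January, February, March, April, May, June).
185 ÷ 7 = 26 full weeks with remainder 3, so 26 more Thursdays after the first → 27.

27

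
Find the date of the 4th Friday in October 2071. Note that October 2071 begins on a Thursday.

October 2071 begins on a Thursday, so the first Friday is October 2 (1 day later).
The 4th Friday is 3 weeks later: 2 + 21 = 23.

October 23, 2071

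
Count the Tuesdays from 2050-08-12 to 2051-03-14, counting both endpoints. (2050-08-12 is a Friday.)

31

2050-08-12 is a Friday; the first Tuesday on or after it is 2050-08-16 (4 days later).
From 2050-08-16 to 2051-03-14: 15 + 30 + 31 + 30 + 31 + 31 + 28 + 14 = 210 days (rest of August, September, October, November, December, January, February, March).
210 ÷ 7 = 30 full weeks with remainder 0, so 30 more Tuesdays after the first → 31.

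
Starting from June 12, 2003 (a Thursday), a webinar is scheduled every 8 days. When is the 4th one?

July 6, 2003

The 4th occurrence is 3 intervals after the first: 3 × 8 = 24 days after June 12, 2003.
June has 30 days — 18 days to the end of June leaves 6.
6 days into July → July 6, 2003.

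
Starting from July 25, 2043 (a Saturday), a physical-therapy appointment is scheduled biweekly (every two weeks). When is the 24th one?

June 11, 2044

The 24th occurrence is 23 intervals after the first: 23 × 14 = 322 days after July 25, 2043.
July has 31 days — 6 days to the end of July leaves 316.
August has 31 days (285 left).
September has 30 days (255 left).
October has 31 days (224 left).
November has 30 days (194 left).
December has 31 days (163 left).
January has 31 days (132 left).
February has 29 days (103 left).
March has 31 days (72 left).
April has 30 days (42 left).
May has 31 days (11 left).
11 days into June → June 11, 2044.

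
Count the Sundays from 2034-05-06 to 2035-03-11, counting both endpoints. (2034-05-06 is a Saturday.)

2034-05-06 is a Saturday; the first Sunday on or after it is 2034-05-07 (1 day later).
From 2034-05-07 to 2035-03-11: 24 + 30 + 31 + 31 + 30 + 31 + 30 + 31 + 31 + 28 + 11 = 308 days (rest of May, June, July, August, September, October, November, December, January, February, March).
308 ÷ 7 = 44 full weeks with remainder 0, so 44 more Sundays after the first → 45.

45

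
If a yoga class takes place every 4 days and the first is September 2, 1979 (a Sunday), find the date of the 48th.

The 48th occurrence is 47 intervals after the first: 47 × 4 = 188 days after September 2, 1979.
September has 30 days — 28 days to the end of September leaves 160.
October has 31 days (129 left).
November has 30 days (99 left).
December has 31 days (68 left).
January has 31 days (37 left).
February has 29 days (8 left).
8 days into March → March 8, 1980.

March 8, 1980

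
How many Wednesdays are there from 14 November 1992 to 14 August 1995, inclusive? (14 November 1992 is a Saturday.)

14 November 1992 is a Saturday; the first Wednesday on or after it is 18 November 1992 (4 days later).
From 18 November 1992 to 14 August 1995: 43 + 365 + 365 + 226 = 999 days (rest of 1992, 1993, 1994, to 14 August 1995 in 1995).
999 ÷ 7 = 142 full weeks with remainder 5, so 142 more Wednesdays after the first → 143.

143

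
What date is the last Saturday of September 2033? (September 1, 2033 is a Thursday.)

September 2033 begins on a Thursday, so the first Saturday is September 3 (2 days later).
September 2033 has 30 days. Adding weeks: 3, 10, 17, 24 — the last one ≤ 30 is the 24th.

2033-09-24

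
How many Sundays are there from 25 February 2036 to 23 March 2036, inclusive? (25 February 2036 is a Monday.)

25 February 2036 is a Monday; the first Sunday on or after it is 2 March 2036 (6 days later).
From 2 March 2036 to 23 March 2036 is 23 − 2 = 21 days.
21 ÷ 7 = 3 full weeks with remainder 0, so 3 more Sundays after the first → 4.

4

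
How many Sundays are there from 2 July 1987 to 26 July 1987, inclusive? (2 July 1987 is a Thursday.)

2 July 1987 is a Thursday; the first Sunday on or after it is 5 July 1987 (3 days later).
From 5 July 1987 to 26 July 1987 is 26 − 5 = 21 days.
21 ÷ 7 = 3 full weeks with remainder 0, so 3 more Sundays after the first → 4.

4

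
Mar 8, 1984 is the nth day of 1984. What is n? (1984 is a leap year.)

Days in months before Mar: 31 + 29 = 60.
Plus 8 days into Mar → day 68.

68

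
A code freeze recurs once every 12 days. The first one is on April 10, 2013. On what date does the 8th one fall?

July 3, 2013

The 8th occurrence is 7 intervals after the first: 7 × 12 = 84 days after April 10, 2013.
April has 30 days — 20 days to the end of April leaves 64.
May has 31 days (33 left).
June has 30 days (3 left).
3 days into July → July 3, 2013.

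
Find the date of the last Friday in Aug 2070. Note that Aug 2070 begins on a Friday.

Aug 29, 2070

Aug 2070 begins on a Friday, so the first Friday is Aug 1.
Aug 2070 has 31 days. Adding weeks: 1, 8, 15, 22, 29 — the last one ≤ 31 is the 29th.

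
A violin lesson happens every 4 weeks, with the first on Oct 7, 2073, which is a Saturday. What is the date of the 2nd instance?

The 2nd occurrence is 1 interval after the first: 1 × 28 = 28 days after Oct 7, 2073.
Oct has 31 days — 24 days to the end of Oct leaves 4.
4 days into Nov → Nov 4, 2073.

Nov 4, 2073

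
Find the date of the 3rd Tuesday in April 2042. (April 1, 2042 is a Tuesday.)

15 April 2042

April 2042 begins on a Tuesday, so the first Tuesday is April 1.
The 3rd Tuesday is 2 weeks later: 1 + 14 = 15.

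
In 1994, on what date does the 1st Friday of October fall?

1994-10-07

The first Friday of October 1994 is October 7.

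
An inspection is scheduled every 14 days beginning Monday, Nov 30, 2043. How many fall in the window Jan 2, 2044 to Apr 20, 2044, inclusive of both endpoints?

Occurrences land 14·i days after Nov 30, 2043 for i = 0, 1, 2, …
Jan 2, 2044 is 33 days after the start; 33 ÷ 14 = 2 remainder 5; since the remainder is 5, round up to i = 3. First occurrence in the window: #4 on Jan 11, 2044 (3×14 = 42 days in).
Apr 20, 2044 is 142 days after the start; 142 ÷ 14 = 10 remainder 2. Last occurrence in the window: #11 on Apr 18, 2044.
Occurrences #4 through #11: 8 in total.

8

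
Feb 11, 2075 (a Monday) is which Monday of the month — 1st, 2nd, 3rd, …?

Day 11 falls in week ⌈11/7⌉ of the month.
Days 1–7 hold the 1st Monday, 8–14 the 2nd, 15–21 the 3rd, 22–28 the 4th, 29–31 the 5th.
11 is in the range for the 2nd.

2nd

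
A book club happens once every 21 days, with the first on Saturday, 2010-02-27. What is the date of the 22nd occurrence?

2011-05-14

The 22nd occurrence is 21 intervals after the first: 21 × 21 = 441 days after 2010-02-27.
February has 28 days — 1 day to the end of February leaves 440.
From end of February to end of 2010 is 306 days (134 left).
January has 31 days (103 left).
February has 28 days (75 left).
March has 31 days (44 left).
April has 30 days (14 left).
14 days into May → 2011-05-14.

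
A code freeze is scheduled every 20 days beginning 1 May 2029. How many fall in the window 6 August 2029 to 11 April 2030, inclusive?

13

Occurrences land 20·i days after 1 May 2029 for i = 0, 1, 2, …
6 August 2029 is 97 days after the start; 97 ÷ 20 = 4 remainder 17; since the remainder is 17, round up to i = 5. First occurrence in the window: #6 on 9 August 2029 (5×20 = 100 days in).
11 April 2030 is 345 days after the start; 345 ÷ 20 = 17 remainder 5. Last occurrence in the window: #18 on 6 April 2030.
Occurrences #6 through #18: 13 in total.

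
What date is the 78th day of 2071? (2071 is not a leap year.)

January has 31 days (78 − 31 = 47 remain).
February has 28 days (47 − 28 = 19 remain).
19 into March → March 19.

March 19, 2071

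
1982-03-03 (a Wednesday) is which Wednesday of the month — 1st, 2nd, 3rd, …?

Day 3 falls in week ⌈3/7⌉ of the month.
Days 1–7 hold the 1st Wednesday, 8–14 the 2nd, 15–21 the 3rd, 22–28 the 4th, 29–31 the 5th.
3 is in the range for the 1st.

1st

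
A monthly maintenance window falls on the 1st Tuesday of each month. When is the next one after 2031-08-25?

2031-09-02

August 2031 starts on a Friday, so its 1st Tuesday is 2031-08-05 (4 days in).
That is not after 2031-08-25, so look at September 2031.
September 2031 starts on a Monday, so its 1st Tuesday is 2031-09-02 (1 day in).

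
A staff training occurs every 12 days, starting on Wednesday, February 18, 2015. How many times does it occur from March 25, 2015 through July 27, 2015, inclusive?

11

Occurrences land 12·i days after February 18, 2015 for i = 0, 1, 2, …
March 25, 2015 is 35 days after the start; 35 ÷ 12 = 2 remainder 11; since the remainder is 11, round up to i = 3. First occurrence in the window: #4 on March 26, 2015 (3×12 = 36 days in).
July 27, 2015 is 159 days after the start; 159 ÷ 12 = 13 remainder 3. Last occurrence in the window: #14 on July 24, 2015.
Occurrences #4 through #14: 11 in total.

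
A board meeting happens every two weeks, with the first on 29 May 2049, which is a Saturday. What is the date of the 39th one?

The 39th occurrence is 38 intervals after the first: 38 × 14 = 532 days after 29 May 2049.
May has 31 days — 2 days to the end of May leaves 530.
From end of May to end of 2049 is 214 days (316 left).
January has 31 days (285 left).
February has 28 days (257 left).
March has 31 days (226 left).
April has 30 days (196 left).
May has 31 days (165 left).
June has 30 days (135 left).
July has 31 days (104 left).
August has 31 days (73 left).
September has 30 days (43 left).
October has 31 days (12 left).
12 days into November → 12 November 2050.

12 November 2050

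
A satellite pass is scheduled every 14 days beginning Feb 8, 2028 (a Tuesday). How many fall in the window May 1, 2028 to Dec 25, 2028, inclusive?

Occurrences land 14·i days after Feb 8, 2028 for i = 0, 1, 2, …
May 1, 2028 is 83 days after the start; 83 ÷ 14 = 5 remainder 13; since the remainder is 13, round up to i = 6. First occurrence in the window: #7 on May 2, 2028 (6×14 = 84 days in).
Dec 25, 2028 is 321 days after the start; 321 ÷ 14 = 22 remainder 13. Last occurrence in the window: #23 on Dec 12, 2028.
Occurrences #7 through #23: 17 in total.

17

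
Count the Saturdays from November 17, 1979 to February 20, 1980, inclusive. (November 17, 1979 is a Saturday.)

November 17, 1979 is a Saturday; the first Saturday on or after it is November 17, 1979.
From November 17, 1979 to February 20, 1980: 13 + 31 + 31 + 20 = 95 days (rest of November, December, January, February).
95 ÷ 7 = 13 full weeks with remainder 4, so 13 more Saturdays after the first → 14.

14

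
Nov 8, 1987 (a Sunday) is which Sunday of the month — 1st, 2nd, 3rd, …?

2nd

Day 8 falls in week ⌈8/7⌉ of the month.
Days 1–7 hold the 1st Sunday, 8–14 the 2nd, 15–21 the 3rd, 22–28 the 4th, 29–31 the 5th.
8 is in the range for the 2nd.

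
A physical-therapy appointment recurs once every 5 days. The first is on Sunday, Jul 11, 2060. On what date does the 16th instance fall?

The 16th occurrence is 15 intervals after the first: 15 × 5 = 75 days after Jul 11, 2060.
Jul has 31 days — 20 days to the end of Jul leaves 55.
Aug has 31 days (24 left).
24 days into Sep → Sep 24, 2060.

Sep 24, 2060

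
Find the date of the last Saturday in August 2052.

August 2052 begins on a Thursday, so the first Saturday is August 3 (2 days later).
August 2052 has 31 days. Adding weeks: 3, 10, 17, 24, 31 — the last one ≤ 31 is the 31st.

31 August 2052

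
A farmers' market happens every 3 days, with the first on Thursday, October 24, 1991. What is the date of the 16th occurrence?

December 8, 1991

The 16th occurrence is 15 intervals after the first: 15 × 3 = 45 days after October 24, 1991.
October has 31 days — 7 days to the end of October leaves 38.
November has 30 days (8 left).
8 days into December → December 8, 1991.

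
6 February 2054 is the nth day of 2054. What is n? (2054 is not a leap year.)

37

Days in months before February: 31 = 31.
Plus 6 days into February → day 37.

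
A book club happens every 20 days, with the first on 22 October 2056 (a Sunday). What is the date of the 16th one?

18 August 2057

The 16th occurrence is 15 intervals after the first: 15 × 20 = 300 days after 22 October 2056.
October has 31 days — 9 days to the end of October leaves 291.
November has 30 days (261 left).
December has 31 days (230 left).
January has 31 days (199 left).
February has 28 days (171 left).
March has 31 days (140 left).
April has 30 days (110 left).
May has 31 days (79 left).
June has 30 days (49 left).
July has 31 days (18 left).
18 days into August → 18 August 2057.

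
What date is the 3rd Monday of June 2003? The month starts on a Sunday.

June 16, 2003

June 2003 begins on a Sunday, so the first Monday is June 2 (1 day later).
The 3rd Monday is 2 weeks later: 2 + 14 = 16.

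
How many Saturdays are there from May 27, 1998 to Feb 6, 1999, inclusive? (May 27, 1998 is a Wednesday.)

May 27, 1998 is a Wednesday; the first Saturday on or after it is May 30, 1998 (3 days later).
From May 30, 1998 to Feb 6, 1999: 1 + 30 + 31 + 31 + 30 + 31 + 30 + 31 + 31 + 6 = 252 days (rest of May, Jun, Jul, Aug, Sep, Oct, Nov, Dec, Jan, Feb).
252 ÷ 7 = 36 full weeks with remainder 0, so 36 more Saturdays after the first → 37.

37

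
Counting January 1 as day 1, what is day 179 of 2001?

January has 31 days (179 − 31 = 148 remain).
February has 28 days (148 − 28 = 120 remain).
March has 31 days (120 − 31 = 89 remain).
April has 30 days (89 − 30 = 59 remain).
May has 31 days (59 − 31 = 28 remain).
28 into June → June 28.

June 28, 2001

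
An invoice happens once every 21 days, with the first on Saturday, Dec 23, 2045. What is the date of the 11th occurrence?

The 11th occurrence is 10 intervals after the first: 10 × 21 = 210 days after Dec 23, 2045.
Dec has 31 days — 8 days to the end of Dec leaves 202.
Jan has 31 days (171 left).
Feb has 28 days (143 left).
Mar has 31 days (112 left).
Apr has 30 days (82 left).
May has 31 days (51 left).
Jun has 30 days (21 left).
21 days into Jul → Jul 21, 2046.

Jul 21, 2046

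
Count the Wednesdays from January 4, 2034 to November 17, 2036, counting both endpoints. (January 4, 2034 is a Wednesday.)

150

January 4, 2034 is a Wednesday; the first Wednesday on or after it is January 4, 2034.
From January 4, 2034 to November 17, 2036: 361 + 365 + 322 = 1048 days (rest of 2034, 2035, to November 17, 2036 in 2036).
1048 ÷ 7 = 149 full weeks with remainder 5, so 149 more Wednesdays after the first → 150.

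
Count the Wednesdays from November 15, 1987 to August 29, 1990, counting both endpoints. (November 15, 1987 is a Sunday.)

146

November 15, 1987 is a Sunday; the first Wednesday on or after it is November 18, 1987 (3 days later).
From November 18, 1987 to August 29, 1990: 43 + 366 + 365 + 241 = 1015 days (rest of 1987, 1988, 1989, to August 29, 1990 in 1990).
1015 ÷ 7 = 145 full weeks with remainder 0, so 145 more Wednesdays after the first → 146.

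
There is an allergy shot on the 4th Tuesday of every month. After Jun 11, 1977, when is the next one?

Jun 28, 1977

Jun 1977 starts on a Wednesday; its first Tuesday is the 7th, so the 4th Tuesday is the 28th — Jun 28, 1977.
Jun 28, 1977 is after Jun 11, 1977, so that is the next one.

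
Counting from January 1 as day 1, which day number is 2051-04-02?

Days in months before April: 31 + 28 + 31 = 90.
Plus 2 days into April → day 92.

92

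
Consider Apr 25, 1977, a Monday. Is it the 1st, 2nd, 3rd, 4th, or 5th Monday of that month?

4th

Day 25 falls in week ⌈25/7⌉ of the month.
Days 1–7 hold the 1st Monday, 8–14 the 2nd, 15–21 the 3rd, 22–28 the 4th, 29–31 the 5th.
25 is in the range for the 4th.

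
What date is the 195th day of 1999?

January has 31 days (195 − 31 = 164 remain).
February has 28 days (164 − 28 = 136 remain).
March has 31 days (136 − 31 = 105 remain).
April has 30 days (105 − 30 = 75 remain).
May has 31 days (75 − 31 = 44 remain).
June has 30 days (44 − 30 = 14 remain).
14 into July → July 14.

July 14, 1999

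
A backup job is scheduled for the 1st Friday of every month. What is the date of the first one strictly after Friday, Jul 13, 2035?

Aug 3, 2035

Jul 2035 starts on a Sunday, so its 1st Friday is Jul 6, 2035 (5 days in).
That is not after Jul 13, 2035, so look at Aug 2035.
Aug 2035 starts on a Wednesday, so its 1st Friday is Aug 3, 2035 (2 days in).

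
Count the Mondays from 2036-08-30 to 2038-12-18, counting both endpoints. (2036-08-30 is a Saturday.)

2036-08-30 is a Saturday; the first Monday on or after it is 2036-09-01 (2 days later).
From 2036-09-01 to 2038-12-18: 121 + 365 + 352 = 838 days (rest of 2036, 2037, to 2038-12-18 in 2038).
838 ÷ 7 = 119 full weeks with remainder 5, so 119 more Mondays after the first → 120.

120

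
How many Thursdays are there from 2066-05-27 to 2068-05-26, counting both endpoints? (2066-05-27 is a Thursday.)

105

2066-05-27 is a Thursday; the first Thursday on or after it is 2066-05-27.
From 2066-05-27 to 2068-05-26: 218 + 365 + 147 = 730 days (rest of 2066, 2067, to 2068-05-26 in 2068).
730 ÷ 7 = 104 full weeks with remainder 2, so 104 more Thursdays after the first → 105.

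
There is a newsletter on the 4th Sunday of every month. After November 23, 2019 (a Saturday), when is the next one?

November 24, 2019

November 2019 starts on a Friday; its first Sunday is the 3rd, so the 4th Sunday is the 24th — November 24, 2019.
November 24, 2019 is after November 23, 2019, so that is the next one.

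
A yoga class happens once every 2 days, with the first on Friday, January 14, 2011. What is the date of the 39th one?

The 39th occurrence is 38 intervals after the first: 38 × 2 = 76 days after January 14, 2011.
January has 31 days — 17 days to the end of January leaves 59.
February has 28 days (31 left).
31 days into March → March 31, 2011.

March 31, 2011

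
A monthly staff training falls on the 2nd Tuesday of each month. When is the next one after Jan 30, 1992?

Feb 11, 1992

Jan 1992 starts on a Wednesday; its first Tuesday is the 7th, so the 2nd Tuesday is the 14th — Jan 14, 1992.
That is not after Jan 30, 1992, so look at Feb 1992.
Feb 1992 starts on a Saturday; its first Tuesday is the 4th, so the 2nd Tuesday is the 11th — Feb 11, 1992.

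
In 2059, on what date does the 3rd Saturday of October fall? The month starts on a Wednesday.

October 18, 2059

October 2059 begins on a Wednesday, so the first Saturday is October 4 (3 days later).
The 3rd Saturday is 2 weeks later: 4 + 14 = 18.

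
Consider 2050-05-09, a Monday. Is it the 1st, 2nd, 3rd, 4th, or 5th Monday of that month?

Day 9 falls in week ⌈9/7⌉ of the month.
Days 1–7 hold the 1st Monday, 8–14 the 2nd, 15–21 the 3rd, 22–28 the 4th, 29–31 the 5th.
9 is in the range for the 2nd.

2nd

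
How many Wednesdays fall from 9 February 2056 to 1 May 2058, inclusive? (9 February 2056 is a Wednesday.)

9 February 2056 is a Wednesday; the first Wednesday on or after it is 9 February 2056.
From 9 February 2056 to 1 May 2058: 326 + 365 + 121 = 812 days (rest of 2056, 2057, to 1 May 2058 in 2058).
812 ÷ 7 = 116 full weeks with remainder 0, so 116 more Wednesdays after the first → 117.

117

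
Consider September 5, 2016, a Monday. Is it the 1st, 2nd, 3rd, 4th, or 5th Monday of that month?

1st

Day 5 falls in week ⌈5/7⌉ of the month.
Days 1–7 hold the 1st Monday, 8–14 the 2nd, 15–21 the 3rd, 22–28 the 4th, 29–31 the 5th.
5 is in the range for the 1st.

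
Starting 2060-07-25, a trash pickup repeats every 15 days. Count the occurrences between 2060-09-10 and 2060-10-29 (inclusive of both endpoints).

3

Occurrences land 15·i days after 2060-07-25 for i = 0, 1, 2, …
2060-09-10 is 47 days after the start; 47 ÷ 15 = 3 remainder 2; since the remainder is 2, round up to i = 4. First occurrence in the window: #5 on 2060-09-23 (4×15 = 60 days in).
2060-10-29 is 96 days after the start; 96 ÷ 15 = 6 remainder 6. Last occurrence in the window: #7 on 2060-10-23.
Occurrences #5 through #7: 3 in total.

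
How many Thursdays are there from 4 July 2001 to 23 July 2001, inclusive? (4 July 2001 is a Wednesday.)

4 July 2001 is a Wednesday; the first Thursday on or after it is 5 July 2001 (1 day later).
From 5 July 2001 to 23 July 2001 is 23 − 5 = 18 days.
18 ÷ 7 = 2 full weeks with remainder 4, so 2 more Thursdays after the first → 3.

3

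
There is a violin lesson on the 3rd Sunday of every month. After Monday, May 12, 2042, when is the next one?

May 2042 starts on a Thursday; its first Sunday is the 4th, so the 3rd Sunday is the 18th — May 18, 2042.
May 18, 2042 is after May 12, 2042, so that is the next one.

May 18, 2042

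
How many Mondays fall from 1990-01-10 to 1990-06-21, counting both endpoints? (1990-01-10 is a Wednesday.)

1990-01-10 is a Wednesday; the first Monday on or after it is 1990-01-15 (5 days later).
From 1990-01-15 to 1990-06-21: 16 + 28 + 31 + 30 + 31 + 21 = 157 days (rest of January, February, March, April, May, June).
157 ÷ 7 = 22 full weeks with remainder 3, so 22 more Mondays after the first → 23.

23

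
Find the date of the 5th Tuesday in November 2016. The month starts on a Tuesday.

November 29, 2016

November 2016 begins on a Tuesday, so the first Tuesday is November 1.
The 5th Tuesday is 4 weeks later: 1 + 28 = 29.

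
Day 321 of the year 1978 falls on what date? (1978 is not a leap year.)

January has 31 days (321 − 31 = 290 remain).
February has 28 days (290 − 28 = 262 remain).
March has 31 days (262 − 31 = 231 remain).
April has 30 days (231 − 30 = 201 remain).
May has 31 days (201 − 31 = 170 remain).
June has 30 days (170 − 30 = 140 remain).
July has 31 days (140 − 31 = 109 remain).
August has 31 days (109 − 31 = 78 remain).
September has 30 days (78 − 30 = 48 remain).
October has 31 days (48 − 31 = 17 remain).
17 into November → November 17.

November 17, 1978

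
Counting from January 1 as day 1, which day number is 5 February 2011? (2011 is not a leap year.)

36

Days in months before February: 31 = 31.
Plus 5 days into February → day 36.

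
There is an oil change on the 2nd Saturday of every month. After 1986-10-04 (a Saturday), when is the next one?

October 1986 starts on a Wednesday; its first Saturday is the 4th, so the 2nd Saturday is the 11th — 1986-10-11.
1986-10-11 is after 1986-10-04, so that is the next one.

1986-10-11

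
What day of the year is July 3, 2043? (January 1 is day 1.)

Days in months before July: 31 + 28 + 31 + 30 + 31 + 30 = 181.
Plus 3 days into July → day 184.

184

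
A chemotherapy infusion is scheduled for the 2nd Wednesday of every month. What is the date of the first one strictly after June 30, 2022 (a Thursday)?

June 2022 starts on a Wednesday; its first Wednesday is the 1st, so the 2nd Wednesday is the 8th — June 8, 2022.
That is not after June 30, 2022, so look at July 2022.
July 2022 starts on a Friday; its first Wednesday is the 6th, so the 2nd Wednesday is the 13th — July 13, 2022.

July 13, 2022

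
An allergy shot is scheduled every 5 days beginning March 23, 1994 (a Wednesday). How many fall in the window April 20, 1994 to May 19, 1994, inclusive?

6

Occurrences land 5·i days after March 23, 1994 for i = 0, 1, 2, …
April 20, 1994 is 28 days after the start; 28 ÷ 5 = 5 remainder 3; since the remainder is 3, round up to i = 6. First occurrence in the window: #7 on April 22, 1994 (6×5 = 30 days in).
May 19, 1994 is 57 days after the start; 57 ÷ 5 = 11 remainder 2. Last occurrence in the window: #12 on May 17, 1994.
Occurrences #7 through #12: 6 in total.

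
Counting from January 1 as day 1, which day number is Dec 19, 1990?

Days in months before Dec: 31 + 28 + 31 + 30 + 31 + 30 + 31 + 31 + 30 + 31 + 30 = 334.
Plus 19 days into Dec → day 353.

353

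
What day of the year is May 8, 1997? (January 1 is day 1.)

128

Days in months before May: 31 + 28 + 31 + 30 = 120.
Plus 8 days into May → day 128.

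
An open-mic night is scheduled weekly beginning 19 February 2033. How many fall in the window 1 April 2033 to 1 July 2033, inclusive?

Occurrences land 7·i days after 19 February 2033 for i = 0, 1, 2, …
1 April 2033 is 41 days after the start; 41 ÷ 7 = 5 remainder 6; since the remainder is 6, round up to i = 6. First occurrence in the window: #7 on 2 April 2033 (6×7 = 42 days in).
1 July 2033 is 132 days after the start; 132 ÷ 7 = 18 remainder 6. Last occurrence in the window: #19 on 25 June 2033.
Occurrences #7 through #19: 13 in total.

13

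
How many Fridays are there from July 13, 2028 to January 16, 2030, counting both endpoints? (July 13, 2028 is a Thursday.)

July 13, 2028 is a Thursday; the first Friday on or after it is July 14, 2028 (1 day later).
From July 14, 2028 to January 16, 2030: 170 + 365 + 16 = 551 days (rest of 2028, 2029, to January 16, 2030 in 2030).
551 ÷ 7 = 78 full weeks with remainder 5, so 78 more Fridays after the first → 79.

79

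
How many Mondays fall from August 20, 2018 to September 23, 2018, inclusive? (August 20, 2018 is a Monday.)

5

August 20, 2018 is a Monday; the first Monday on or after it is August 20, 2018.
From August 20, 2018 to September 23, 2018: 11 + 23 = 34 days (rest of August, September).
34 ÷ 7 = 4 full weeks with remainder 6, so 4 more Mondays after the first → 5.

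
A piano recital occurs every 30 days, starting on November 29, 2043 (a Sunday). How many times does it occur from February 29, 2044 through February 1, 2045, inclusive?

Occurrences land 30·i days after November 29, 2043 for i = 0, 1, 2, …
February 29, 2044 is 92 days after the start; 92 ÷ 30 = 3 remainder 2; since the remainder is 2, round up to i = 4. First occurrence in the window: #5 on March 28, 2044 (4×30 = 120 days in).
February 1, 2045 is 430 days after the start; 430 ÷ 30 = 14 remainder 10. Last occurrence in the window: #15 on January 22, 2045.
Occurrences #5 through #15: 11 in total.

11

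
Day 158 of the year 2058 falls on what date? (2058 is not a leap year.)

Jan has 31 days (158 − 31 = 127 remain).
Feb has 28 days (127 − 28 = 99 remain).
Mar has 31 days (99 − 31 = 68 remain).
Apr has 30 days (68 − 30 = 38 remain).
May has 31 days (38 − 31 = 7 remain).
7 into Jun → Jun 7.

Jun 7, 2058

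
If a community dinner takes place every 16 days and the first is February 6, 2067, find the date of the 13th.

August 17, 2067

The 13th occurrence is 12 intervals after the first: 12 × 16 = 192 days after February 6, 2067.
February has 28 days — 22 days to the end of February leaves 170.
March has 31 days (139 left).
April has 30 days (109 left).
May has 31 days (78 left).
June has 30 days (48 left).
July has 31 days (17 left).
17 days into August → August 17, 2067.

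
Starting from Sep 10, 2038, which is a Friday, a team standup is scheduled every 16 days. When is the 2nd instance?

Sep 26, 2038

The 2nd occurrence is 1 interval after the first: 1 × 16 = 16 days after Sep 10, 2038.
16 days later is Sep 26, 2038.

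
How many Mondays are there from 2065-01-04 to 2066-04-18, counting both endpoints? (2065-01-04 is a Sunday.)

2065-01-04 is a Sunday; the first Monday on or after it is 2065-01-05 (1 day later).
From 2065-01-05 to 2066-04-18: 360 + 108 = 468 days (rest of 2065, to 2066-04-18 in 2066).
468 ÷ 7 = 66 full weeks with remainder 6, so 66 more Mondays after the first → 67.

67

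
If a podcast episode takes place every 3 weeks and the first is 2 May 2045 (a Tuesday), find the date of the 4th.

4 July 2045

The 4th occurrence is 3 intervals after the first: 3 × 21 = 63 days after 2 May 2045.
May has 31 days — 29 days to the end of May leaves 34.
June has 30 days (4 left).
4 days into July → 4 July 2045.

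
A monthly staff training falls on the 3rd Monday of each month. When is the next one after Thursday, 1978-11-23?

1978-12-18

November 1978 starts on a Wednesday; its first Monday is the 6th, so the 3rd Monday is the 20th — 1978-11-20.
That is not after 1978-11-23, so look at December 1978.
December 1978 starts on a Friday; its first Monday is the 4th, so the 3rd Monday is the 18th — 1978-12-18.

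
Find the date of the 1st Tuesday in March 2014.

2014-03-04

March 2014 begins on a Saturday, so the first Tuesday is March 4 (3 days later).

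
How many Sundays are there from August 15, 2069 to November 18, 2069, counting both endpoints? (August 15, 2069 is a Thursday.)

14

August 15, 2069 is a Thursday; the first Sunday on or after it is August 18, 2069 (3 days later).
From August 18, 2069 to November 18, 2069: 13 + 30 + 31 + 18 = 92 days (rest of August, September, October, November).
92 ÷ 7 = 13 full weeks with remainder 1, so 13 more Sundays after the first → 14.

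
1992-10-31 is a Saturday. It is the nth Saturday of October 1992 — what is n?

5th

Day 31 falls in week ⌈31/7⌉ of the month.
Days 1–7 hold the 1st Saturday, 8–14 the 2nd, 15–21 the 3rd, 22–28 the 4th, 29–31 the 5th.
31 is in the range for the 5th.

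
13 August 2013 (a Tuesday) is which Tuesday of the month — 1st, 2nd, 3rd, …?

Day 13 falls in week ⌈13/7⌉ of the month.
Days 1–7 hold the 1st Tuesday, 8–14 the 2nd, 15–21 the 3rd, 22–28 the 4th, 29–31 the 5th.
13 is in the range for the 2nd.

2nd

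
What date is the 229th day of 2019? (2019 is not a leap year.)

August 17, 2019

January has 31 days (229 − 31 = 198 remain).
February has 28 days (198 − 28 = 170 remain).
March has 31 days (170 − 31 = 139 remain).
April has 30 days (139 − 30 = 109 remain).
May has 31 days (109 − 31 = 78 remain).
June has 30 days (78 − 30 = 48 remain).
July has 31 days (48 − 31 = 17 remain).
17 into August → August 17.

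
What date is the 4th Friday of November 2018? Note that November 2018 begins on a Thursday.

November 2018 begins on a Thursday, so the first Friday is November 2 (1 day later).
The 4th Friday is 3 weeks later: 2 + 21 = 23.

23 November 2018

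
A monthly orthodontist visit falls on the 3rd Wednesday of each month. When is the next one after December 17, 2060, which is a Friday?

December 2060 starts on a Wednesday; its first Wednesday is the 1st, so the 3rd Wednesday is the 15th — December 15, 2060.
That is not after December 17, 2060, so look at January 2061.
January 2061 starts on a Saturday; its first Wednesday is the 5th, so the 3rd Wednesday is the 19th — January 19, 2061.

January 19, 2061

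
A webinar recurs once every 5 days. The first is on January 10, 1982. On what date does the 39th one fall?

The 39th occurrence is 38 intervals after the first: 38 × 5 = 190 days after January 10, 1982.
January has 31 days — 21 days to the end of January leaves 169.
February has 28 days (141 left).
March has 31 days (110 left).
April has 30 days (80 left).
May has 31 days (49 left).
June has 30 days (19 left).
19 days into July → July 19, 1982.

July 19, 1982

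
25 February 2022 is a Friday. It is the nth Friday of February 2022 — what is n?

Day 25 falls in week ⌈25/7⌉ of the month.
Days 1–7 hold the 1st Friday, 8–14 the 2nd, 15–21 the 3rd, 22–28 the 4th, 29–31 the 5th.
25 is in the range for the 4th.

4th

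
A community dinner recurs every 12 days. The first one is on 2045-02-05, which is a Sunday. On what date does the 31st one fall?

The 31st occurrence is 30 intervals after the first: 30 × 12 = 360 days after 2045-02-05.
February has 28 days — 23 days to the end of February leaves 337.
March has 31 days (306 left).
April has 30 days (276 left).
May has 31 days (245 left).
June has 30 days (215 left).
July has 31 days (184 left).
August has 31 days (153 left).
September has 30 days (123 left).
October has 31 days (92 left).
November has 30 days (62 left).
December has 31 days (31 left).
31 days into January → 2046-01-31.

2046-01-31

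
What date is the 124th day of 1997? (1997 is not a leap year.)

May 4, 1997

January has 31 days (124 − 31 = 93 remain).
February has 28 days (93 − 28 = 65 remain).
March has 31 days (65 − 31 = 34 remain).
April has 30 days (34 − 30 = 4 remain).
4 into May → May 4.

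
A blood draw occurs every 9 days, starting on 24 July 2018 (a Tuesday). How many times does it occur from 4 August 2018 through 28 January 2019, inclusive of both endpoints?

Occurrences land 9·i days after 24 July 2018 for i = 0, 1, 2, …
4 August 2018 is 11 days after the start; 11 ÷ 9 = 1 remainder 2; since the remainder is 2, round up to i = 2. First occurrence in the window: #3 on 11 August 2018 (2×9 = 18 days in).
28 January 2019 is 188 days after the start; 188 ÷ 9 = 20 remainder 8. Last occurrence in the window: #21 on 20 January 2019.
Occurrences #3 through #21: 19 in total.

19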